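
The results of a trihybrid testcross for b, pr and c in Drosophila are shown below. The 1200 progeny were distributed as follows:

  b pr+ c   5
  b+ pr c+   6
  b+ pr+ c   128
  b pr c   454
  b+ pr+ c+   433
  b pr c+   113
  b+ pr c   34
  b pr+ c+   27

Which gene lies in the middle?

The two most frequent reciprocal classes, b pr c and b+ pr+ c+, are the parental types, so the F1 was b pr c / b+ pr+ c+.
The two rarest classes, b pr+ c and b+ pr c+, are the double crossovers. Comparing them with the parentals, only the pr allele has switched, so pr is the middle locus and the order is b – pr – c.

pr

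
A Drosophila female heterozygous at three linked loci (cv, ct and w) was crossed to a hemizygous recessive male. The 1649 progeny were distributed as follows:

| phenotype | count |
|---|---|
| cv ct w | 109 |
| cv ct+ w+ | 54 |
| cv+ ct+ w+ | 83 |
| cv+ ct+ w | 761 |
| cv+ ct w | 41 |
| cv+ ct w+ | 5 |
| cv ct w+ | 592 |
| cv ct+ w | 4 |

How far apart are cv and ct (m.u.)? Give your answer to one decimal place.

The two most frequent reciprocal classes, cv+ ct+ w and cv ct w+, are the parental types, so the F1 was cv+ ct+ w / cv ct w+.
The two rarest classes, cv ct+ w and cv+ ct w+, are the double crossovers. Comparing them with the parentals, only the cv allele has switched, so cv is the middle locus and the order is w – cv – ct.
Crossovers in the cv–ct interval produce the single-crossover classes cv+ ct w and cv ct+ w+ (41 + 54 = 95) plus the double crossovers (9).
RF(cv–ct) = (95 + 9) / 1649 = 104/1649 = 0.0631 → 6.3 m.u.

6.3 m.u.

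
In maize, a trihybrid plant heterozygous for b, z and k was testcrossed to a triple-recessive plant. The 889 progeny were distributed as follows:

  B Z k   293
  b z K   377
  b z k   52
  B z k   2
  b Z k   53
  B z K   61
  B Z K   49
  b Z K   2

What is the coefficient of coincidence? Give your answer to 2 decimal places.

0.29

The two most frequent reciprocal classes, B Z k and b z K, are the parental types, so the F1 was B Z k / b z K.
The two rarest classes, B z k and b Z K, are the double crossovers. Comparing them with the parentals, only the z allele has switched, so z is the middle locus and the order is b – z – k.
b–z: (114 + 4)/889 = 0.1327; z–k: (101 + 4)/889 = 0.1181.
Expected DCO frequency = 0.1327 × 0.1181 ≈ 0.01567; observed = 4/889 ≈ 0.00450.
Coefficient of coincidence = 0.00450/0.01567 ≈ 0.29.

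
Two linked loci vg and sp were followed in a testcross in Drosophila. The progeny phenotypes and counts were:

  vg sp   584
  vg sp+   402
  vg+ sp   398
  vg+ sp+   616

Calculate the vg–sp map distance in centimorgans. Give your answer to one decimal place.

The two most frequent classes, vg+ sp+ (616) and vg sp (584), are the parental types, so the F1 was vg+ sp+ / vg sp.
The recombinant classes are vg+ sp and vg sp+: 398 + 402 = 800.
Recombination frequency = 800/2000 = 0.4000 ≈ 40.0%, i.e. 40.0 centimorgans.

40.0 centimorgans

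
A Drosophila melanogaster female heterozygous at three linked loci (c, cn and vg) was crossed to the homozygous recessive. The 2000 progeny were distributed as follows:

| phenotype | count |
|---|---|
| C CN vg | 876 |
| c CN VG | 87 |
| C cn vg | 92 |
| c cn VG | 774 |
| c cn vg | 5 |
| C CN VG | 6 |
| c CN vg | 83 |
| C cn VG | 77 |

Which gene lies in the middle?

vg

The two most frequent reciprocal classes, C CN vg and c cn VG, are the parental types, so the F1 was C CN vg / c cn VG.
The two rarest classes, C CN VG and c cn vg, are the double crossovers. Comparing them with the parentals, only the vg allele has switched, so vg is the middle locus and the order is c – vg – cn.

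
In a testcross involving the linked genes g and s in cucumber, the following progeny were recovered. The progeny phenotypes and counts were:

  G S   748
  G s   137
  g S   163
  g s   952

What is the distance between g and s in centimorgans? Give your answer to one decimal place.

15.0 centimorgans

The two most frequent classes, G S (748) and g s (952), are the parental types, so the F1 was G S / g s.
The recombinant classes are G s and g S: 137 + 163 = 300.
Recombination frequency = 300/2000 = 0.1500 ≈ 15.0%, i.e. 15.0 centimorgans.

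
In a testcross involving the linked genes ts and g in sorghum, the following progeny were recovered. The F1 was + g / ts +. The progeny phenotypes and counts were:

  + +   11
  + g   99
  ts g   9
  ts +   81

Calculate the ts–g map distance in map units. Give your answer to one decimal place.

The recombinant classes are + + and ts g: 11 + 9 = 20.
Recombination frequency = 20/200 = 0.1000 ≈ 10.0%, i.e. 10.0 map units.

10.0 map units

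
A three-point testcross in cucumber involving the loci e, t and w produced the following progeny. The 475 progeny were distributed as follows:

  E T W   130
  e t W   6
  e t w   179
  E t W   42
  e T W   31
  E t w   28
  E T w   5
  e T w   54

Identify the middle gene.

The two most frequent reciprocal classes, e t w and E T W, are the parental types, so the F1 was e t w / E T W.
The two rarest classes, e t W and E T w, are the double crossovers. Comparing them with the parentals, only the w allele has switched, so w is the middle locus and the order is e – w – t.

w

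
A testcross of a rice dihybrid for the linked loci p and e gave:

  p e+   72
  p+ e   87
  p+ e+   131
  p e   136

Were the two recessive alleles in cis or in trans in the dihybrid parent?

cis

The two most frequent classes are p+ e+ (131) and p e (136); these are the parental (non-recombinant) types.
So the F1 carried p+ e+ on one chromosome and p e on the other — the recessive alleles are on the same chromosome (cis / coupling).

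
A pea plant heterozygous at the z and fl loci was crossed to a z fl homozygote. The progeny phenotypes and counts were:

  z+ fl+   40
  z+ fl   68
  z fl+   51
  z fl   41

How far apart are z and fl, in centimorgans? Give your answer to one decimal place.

40.5 centimorgans

The two most frequent classes, z+ fl (68) and z fl+ (51), are the parental types, so the F1 was z+ fl / z fl+.
The recombinant classes are z+ fl+ and z fl: 40 + 41 = 81.
Recombination frequency = 81/200 = 0.4050 ≈ 40.5%, i.e. 40.5 centimorgans.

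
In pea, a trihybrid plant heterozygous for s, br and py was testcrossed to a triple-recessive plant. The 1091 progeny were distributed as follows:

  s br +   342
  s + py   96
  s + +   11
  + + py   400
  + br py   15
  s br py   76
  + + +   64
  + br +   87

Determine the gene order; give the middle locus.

The two most frequent reciprocal classes, s br + and + + py, are the parental types, so the F1 was s br + / + + py.
The two rarest classes, s + + and + br py, are the double crossovers. Comparing them with the parentals, only the br allele has switched, so br is the middle locus and the order is py – br – s.

br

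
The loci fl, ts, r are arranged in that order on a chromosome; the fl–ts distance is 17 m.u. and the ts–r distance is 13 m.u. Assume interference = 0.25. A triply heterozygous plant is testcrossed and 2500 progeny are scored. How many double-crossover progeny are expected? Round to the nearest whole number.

Map distances give recombination frequencies of 0.170 and 0.130 for the two intervals.
With interference 0.25 (so coincidence = 0.75), expected double-crossover frequency = 0.170 × 0.130 × 0.75 = 0.01657.
Expected number = 0.01657 × 2500 = 41.44 ≈ 41.

41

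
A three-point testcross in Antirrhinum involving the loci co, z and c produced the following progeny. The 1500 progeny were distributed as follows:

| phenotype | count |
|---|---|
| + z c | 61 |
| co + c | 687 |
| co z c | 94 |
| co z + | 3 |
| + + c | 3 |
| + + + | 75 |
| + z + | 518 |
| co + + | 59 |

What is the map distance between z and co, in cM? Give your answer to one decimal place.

The two most frequent reciprocal classes, co + c and + z +, are the parental types, so the F1 was co + c / + z +.
The two rarest classes, + + c and co z +, are the double crossovers. Comparing them with the parentals, only the co allele has switched, so co is the middle locus and the order is c – co – z.
Crossovers in the co–z interval produce the single-crossover classes co z c and + + + (94 + 75 = 169) plus the double crossovers (6).
RF(co–z) = (169 + 6) / 1500 = 175/1500 = 0.1167 → 11.7 cM.

11.7 cM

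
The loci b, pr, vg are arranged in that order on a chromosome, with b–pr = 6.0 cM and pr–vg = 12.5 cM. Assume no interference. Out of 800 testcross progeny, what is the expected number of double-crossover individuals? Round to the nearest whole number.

Map distances give recombination frequencies of 0.060 and 0.125 for the two intervals.
With no interference, expected double-crossover frequency = 0.060 × 0.125 = 0.00750.
Expected number = 0.00750 × 800 = 6.00 ≈ 6.

6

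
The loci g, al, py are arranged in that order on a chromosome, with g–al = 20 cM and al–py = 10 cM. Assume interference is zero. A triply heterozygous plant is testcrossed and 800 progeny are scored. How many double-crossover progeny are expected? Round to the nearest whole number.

Map distances give recombination frequencies of 0.200 and 0.100 for the two intervals.
With no interference, expected double-crossover frequency = 0.200 × 0.100 = 0.02000.
Expected number = 0.02000 × 800 = 16.00 ≈ 16.

16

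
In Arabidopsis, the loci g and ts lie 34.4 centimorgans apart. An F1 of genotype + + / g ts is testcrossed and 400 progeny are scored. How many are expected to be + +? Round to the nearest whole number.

A map distance of 34.4 centimorgans corresponds to a recombination frequency of 0.344.
The F1 is + + / g ts, so + + is a parental gamete class with expected frequency (1 − r)/2 = 0.656/2 = 0.3280.
Expected number = 0.3280 × 400 = 131.20 ≈ 131.

131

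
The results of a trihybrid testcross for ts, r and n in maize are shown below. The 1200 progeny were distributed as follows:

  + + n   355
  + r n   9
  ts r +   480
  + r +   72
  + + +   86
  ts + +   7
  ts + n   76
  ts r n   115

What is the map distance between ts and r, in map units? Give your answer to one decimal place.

The two most frequent reciprocal classes, ts r + and + + n, are the parental types, so the F1 was ts r + / + + n.
The two rarest classes, ts + + and + r n, are the double crossovers. Comparing them with the parentals, only the r allele has switched, so r is the middle locus and the order is ts – r – n.
Crossovers in the ts–r interval produce the single-crossover classes + r + and ts + n (72 + 76 = 148) plus the double crossovers (16).
RF(ts–r) = (148 + 16) / 1200 = 164/1200 = 0.1367 → 13.7 map units.

13.7 map units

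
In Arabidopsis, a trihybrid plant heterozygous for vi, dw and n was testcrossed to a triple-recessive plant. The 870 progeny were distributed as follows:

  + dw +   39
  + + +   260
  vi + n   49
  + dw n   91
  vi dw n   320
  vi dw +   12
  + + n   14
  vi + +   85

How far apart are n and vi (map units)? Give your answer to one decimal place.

23.2 map units

The two most frequent reciprocal classes, vi dw n and + + +, are the parental types, so the F1 was vi dw n / + + +.
The two rarest classes, vi dw + and + + n, are the double crossovers. Comparing them with the parentals, only the n allele has switched, so n is the middle locus and the order is dw – n – vi.
Crossovers in the n–vi interval produce the single-crossover classes + dw n and vi + + (91 + 85 = 176) plus the double crossovers (26).
RF(n–vi) = (176 + 26) / 870 = 202/870 = 0.2322 → 23.2 map units.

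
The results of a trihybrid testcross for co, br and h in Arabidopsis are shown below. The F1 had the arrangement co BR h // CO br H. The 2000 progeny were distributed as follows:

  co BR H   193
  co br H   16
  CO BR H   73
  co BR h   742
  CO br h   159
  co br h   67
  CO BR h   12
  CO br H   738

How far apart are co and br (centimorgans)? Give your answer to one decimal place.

The two rarest classes, CO BR h and co br H, are the double crossovers. Comparing them with the parentals, only the co allele has switched, so co is the middle locus and the order is h – co – br.
Crossovers in the co–br interval produce the single-crossover classes co br h and CO BR H (67 + 73 = 140) plus the double crossovers (28).
RF(co–br) = (140 + 28) / 2000 = 168/2000 = 0.0840 → 8.4 centimorgans.

8.4 centimorgans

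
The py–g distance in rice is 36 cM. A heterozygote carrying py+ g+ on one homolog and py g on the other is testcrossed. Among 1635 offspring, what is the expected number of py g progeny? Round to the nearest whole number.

A map distance of 36 cM corresponds to a recombination frequency of 0.360.
The F1 is py+ g+ / py g, so py g is a parental gamete class with expected frequency (1 − r)/2 = 0.640/2 = 0.3200.
Expected number = 0.3200 × 1635 = 523.20 ≈ 523.

523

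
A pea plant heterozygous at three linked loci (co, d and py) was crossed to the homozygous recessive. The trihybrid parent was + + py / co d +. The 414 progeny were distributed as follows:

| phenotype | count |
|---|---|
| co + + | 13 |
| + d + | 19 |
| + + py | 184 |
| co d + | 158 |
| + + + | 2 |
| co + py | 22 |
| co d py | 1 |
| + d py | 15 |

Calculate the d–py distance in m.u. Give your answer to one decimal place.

7.5 m.u.

The two rarest classes, + + + and co d py, are the double crossovers. Comparing them with the parentals, only the py allele has switched, so py is the middle locus and the order is co – py – d.
Crossovers in the py–d interval produce the single-crossover classes + d py and co + + (15 + 13 = 28) plus the double crossovers (3).
RF(py–d) = (28 + 3) / 414 = 31/414 = 0.0749 → 7.5 m.u.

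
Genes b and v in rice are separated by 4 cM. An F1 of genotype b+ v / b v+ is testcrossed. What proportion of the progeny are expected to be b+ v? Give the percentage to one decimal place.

A map distance of 4 cM corresponds to a recombination frequency of 0.040.
The F1 is b+ v / b v+, so b+ v is a parental gamete class with expected frequency (1 − r)/2 = 0.960/2 = 0.4800.
That is 0.4800 = 48.0% of the progeny.

48.0%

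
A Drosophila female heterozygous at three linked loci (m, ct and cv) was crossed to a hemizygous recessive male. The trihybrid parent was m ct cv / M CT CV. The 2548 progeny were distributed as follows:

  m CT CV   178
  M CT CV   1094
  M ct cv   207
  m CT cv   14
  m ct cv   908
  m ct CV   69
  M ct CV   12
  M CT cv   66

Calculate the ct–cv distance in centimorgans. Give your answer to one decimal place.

The two rarest classes, m CT cv and M ct CV, are the double crossovers. Comparing them with the parentals, only the ct allele has switched, so ct is the middle locus and the order is cv – ct – m.
Crossovers in the cv–ct interval produce the single-crossover classes m ct CV and M CT cv (69 + 66 = 135) plus the double crossovers (26).
RF(cv–ct) = (135 + 26) / 2548 = 161/2548 = 0.0632 → 6.3 centimorgans.

6.3 centimorgans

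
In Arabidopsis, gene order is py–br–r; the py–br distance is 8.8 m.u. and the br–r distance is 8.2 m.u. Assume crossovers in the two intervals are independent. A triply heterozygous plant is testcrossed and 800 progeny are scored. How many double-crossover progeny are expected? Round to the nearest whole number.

Map distances give recombination frequencies of 0.088 and 0.082 for the two intervals.
With no interference, expected double-crossover frequency = 0.088 × 0.082 = 0.00722.
Expected number = 0.00722 × 800 = 5.77 ≈ 6.

6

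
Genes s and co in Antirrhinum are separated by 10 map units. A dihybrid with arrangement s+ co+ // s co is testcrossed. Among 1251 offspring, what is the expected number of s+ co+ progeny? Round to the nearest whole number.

563

A map distance of 10 map units corresponds to a recombination frequency of 0.100.
The F1 is s+ co+ / s co, so s+ co+ is a parental gamete class with expected frequency (1 − r)/2 = 0.900/2 = 0.4500.
Expected number = 0.4500 × 1251 = 562.95 ≈ 563.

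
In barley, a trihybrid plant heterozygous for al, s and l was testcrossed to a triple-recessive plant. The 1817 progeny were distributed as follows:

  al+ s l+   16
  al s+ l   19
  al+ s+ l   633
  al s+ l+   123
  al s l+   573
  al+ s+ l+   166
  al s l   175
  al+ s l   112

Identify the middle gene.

The two most frequent reciprocal classes, al+ s+ l and al s l+, are the parental types, so the F1 was al+ s+ l / al s l+.
The two rarest classes, al s+ l and al+ s l+, are the double crossovers. Comparing them with the parentals, only the al allele has switched, so al is the middle locus and the order is s – al – l.

al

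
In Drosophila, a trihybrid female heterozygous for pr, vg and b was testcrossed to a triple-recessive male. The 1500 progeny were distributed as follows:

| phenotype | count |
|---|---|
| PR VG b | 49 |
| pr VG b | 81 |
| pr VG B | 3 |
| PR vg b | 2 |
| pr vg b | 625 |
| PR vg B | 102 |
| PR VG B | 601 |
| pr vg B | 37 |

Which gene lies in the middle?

pr

The two most frequent reciprocal classes, PR VG B and pr vg b, are the parental types, so the F1 was PR VG B / pr vg b.
The two rarest classes, pr VG B and PR vg b, are the double crossovers. Comparing them with the parentals, only the pr allele has switched, so pr is the middle locus and the order is vg – pr – b.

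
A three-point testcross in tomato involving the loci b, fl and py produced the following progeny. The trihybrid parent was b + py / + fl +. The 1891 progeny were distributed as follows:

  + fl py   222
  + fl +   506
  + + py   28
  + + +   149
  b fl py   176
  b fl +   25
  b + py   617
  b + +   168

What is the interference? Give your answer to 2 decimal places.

0.40

The two rarest classes, + + py and b fl +, are the double crossovers. Comparing them with the parentals, only the b allele has switched, so b is the middle locus and the order is py – b – fl.
py–b: (390 + 53)/1891 = 0.2343; b–fl: (325 + 53)/1891 = 0.1999.
Expected DCO frequency = 0.2343 × 0.1999 ≈ 0.04684; observed = 53/1891 ≈ 0.02803.
Coefficient of coincidence = 0.02803/0.04684 ≈ 0.60; interference = 1 − 0.60 = 0.40.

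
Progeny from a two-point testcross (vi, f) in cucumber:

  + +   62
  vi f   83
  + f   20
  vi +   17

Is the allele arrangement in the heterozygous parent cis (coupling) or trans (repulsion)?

The two most frequent classes are + + (62) and vi f (83); these are the parental (non-recombinant) types.
So the F1 carried + + on one chromosome and vi f on the other — the recessive alleles are on the same chromosome (cis / coupling).

cis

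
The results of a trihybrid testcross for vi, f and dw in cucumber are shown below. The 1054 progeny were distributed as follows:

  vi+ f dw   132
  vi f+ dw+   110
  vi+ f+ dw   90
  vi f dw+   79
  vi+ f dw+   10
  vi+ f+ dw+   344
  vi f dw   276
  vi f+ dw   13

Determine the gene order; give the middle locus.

The two most frequent reciprocal classes, vi f dw and vi+ f+ dw+, are the parental types, so the F1 was vi f dw / vi+ f+ dw+.
The two rarest classes, vi f+ dw and vi+ f dw+, are the double crossovers. Comparing them with the parentals, only the f allele has switched, so f is the middle locus and the order is vi – f – dw.

f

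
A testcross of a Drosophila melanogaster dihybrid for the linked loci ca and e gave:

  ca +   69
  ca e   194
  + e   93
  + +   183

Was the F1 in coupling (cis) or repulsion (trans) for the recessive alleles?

The two most frequent classes are + + (183) and ca e (194); these are the parental (non-recombinant) types.
So the F1 carried + + on one chromosome and ca e on the other — the recessive alleles are on the same chromosome (cis / coupling).

cis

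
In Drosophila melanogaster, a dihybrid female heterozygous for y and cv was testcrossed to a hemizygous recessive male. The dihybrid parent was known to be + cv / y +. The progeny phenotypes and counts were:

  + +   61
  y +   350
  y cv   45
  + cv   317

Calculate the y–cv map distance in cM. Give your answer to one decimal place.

13.7 cM

The recombinant classes are + + and y cv: 61 + 45 = 106.
Recombination frequency = 106/773 = 0.1371 ≈ 13.7%, i.e. 13.7 cM.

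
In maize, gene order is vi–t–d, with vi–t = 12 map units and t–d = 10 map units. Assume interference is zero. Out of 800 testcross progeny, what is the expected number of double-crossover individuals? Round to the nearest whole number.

10

Map distances give recombination frequencies of 0.120 and 0.100 for the two intervals.
With no interference, expected double-crossover frequency = 0.120 × 0.100 = 0.01200.
Expected number = 0.01200 × 800 = 9.60 ≈ 10.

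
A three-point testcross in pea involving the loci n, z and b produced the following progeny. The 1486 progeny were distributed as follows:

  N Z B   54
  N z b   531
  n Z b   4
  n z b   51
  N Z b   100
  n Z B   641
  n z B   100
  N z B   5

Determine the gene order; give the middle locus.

b

The two most frequent reciprocal classes, N z b and n Z B, are the parental types, so the F1 was N z b / n Z B.
The two rarest classes, N z B and n Z b, are the double crossovers. Comparing them with the parentals, only the b allele has switched, so b is the middle locus and the order is n – b – z.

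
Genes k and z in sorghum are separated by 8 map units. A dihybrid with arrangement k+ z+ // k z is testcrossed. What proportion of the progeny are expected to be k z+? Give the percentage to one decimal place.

4.0%

A map distance of 8 map units corresponds to a recombination frequency of 0.080.
The F1 is k+ z+ / k z, so k z+ is a recombinant gamete class with expected frequency r/2 = 0.080/2 = 0.0400.
That is 0.0400 = 4.0% of the progeny.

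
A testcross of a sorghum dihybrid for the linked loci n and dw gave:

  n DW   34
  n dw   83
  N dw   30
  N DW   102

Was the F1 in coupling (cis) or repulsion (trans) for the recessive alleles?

The two most frequent classes are N DW (102) and n dw (83); these are the parental (non-recombinant) types.
So the F1 carried N DW on one chromosome and n dw on the other — the recessive alleles are on the same chromosome (cis / coupling).

cis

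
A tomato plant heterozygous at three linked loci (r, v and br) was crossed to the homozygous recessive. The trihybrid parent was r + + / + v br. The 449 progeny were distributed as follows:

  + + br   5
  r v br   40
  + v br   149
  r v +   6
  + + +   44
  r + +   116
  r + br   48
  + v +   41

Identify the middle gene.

v

The two rarest classes, r v + and + + br, are the double crossovers. Comparing them with the parentals, only the v allele has switched, so v is the middle locus and the order is br – v – r.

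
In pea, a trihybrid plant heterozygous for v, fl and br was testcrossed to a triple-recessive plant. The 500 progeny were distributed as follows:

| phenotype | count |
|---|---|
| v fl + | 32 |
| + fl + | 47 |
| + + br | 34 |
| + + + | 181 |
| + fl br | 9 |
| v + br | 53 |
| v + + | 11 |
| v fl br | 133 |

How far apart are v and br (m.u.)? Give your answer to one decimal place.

17.2 m.u.

The two most frequent reciprocal classes, + + + and v fl br, are the parental types, so the F1 was + + + / v fl br.
The two rarest classes, v + + and + fl br, are the double crossovers. Comparing them with the parentals, only the v allele has switched, so v is the middle locus and the order is br – v – fl.
Crossovers in the br–v interval produce the single-crossover classes + + br and v fl + (34 + 32 = 66) plus the double crossovers (20).
RF(br–v) = (66 + 20) / 500 = 86/500 = 0.1720 → 17.2 m.u.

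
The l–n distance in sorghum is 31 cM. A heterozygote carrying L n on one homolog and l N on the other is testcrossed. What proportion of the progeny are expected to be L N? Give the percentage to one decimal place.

A map distance of 31 cM corresponds to a recombination frequency of 0.310.
The F1 is L n / l N, so L N is a recombinant gamete class with expected frequency r/2 = 0.310/2 = 0.1550.
That is 0.1550 = 15.5% of the progeny.

15.5%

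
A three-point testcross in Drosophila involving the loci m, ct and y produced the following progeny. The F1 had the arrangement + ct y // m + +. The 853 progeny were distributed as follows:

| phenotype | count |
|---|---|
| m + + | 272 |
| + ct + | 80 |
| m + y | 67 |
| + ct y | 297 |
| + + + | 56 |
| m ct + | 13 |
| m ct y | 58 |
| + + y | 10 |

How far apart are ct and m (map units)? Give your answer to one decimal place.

The two rarest classes, + + y and m ct +, are the double crossovers. Comparing them with the parentals, only the ct allele has switched, so ct is the middle locus and the order is y – ct – m.
Crossovers in the ct–m interval produce the single-crossover classes m ct y and + + + (58 + 56 = 114) plus the double crossovers (23).
RF(ct–m) = (114 + 23) / 853 = 137/853 = 0.1606 → 16.1 map units.

16.1 map units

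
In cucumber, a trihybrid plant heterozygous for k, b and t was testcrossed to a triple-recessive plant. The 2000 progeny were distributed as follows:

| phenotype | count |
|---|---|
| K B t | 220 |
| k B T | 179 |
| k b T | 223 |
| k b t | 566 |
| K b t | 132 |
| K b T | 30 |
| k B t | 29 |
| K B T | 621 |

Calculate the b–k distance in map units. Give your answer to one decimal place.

The two most frequent reciprocal classes, k b t and K B T, are the parental types, so the F1 was k b t / K B T.
The two rarest classes, k B t and K b T, are the double crossovers. Comparing them with the parentals, only the b allele has switched, so b is the middle locus and the order is k – b – t.
Crossovers in the k–b interval produce the single-crossover classes K b t and k B T (132 + 179 = 311) plus the double crossovers (59).
RF(k–b) = (311 + 59) / 2000 = 370/2000 = 0.1850 → 18.5 map units.

18.5 map units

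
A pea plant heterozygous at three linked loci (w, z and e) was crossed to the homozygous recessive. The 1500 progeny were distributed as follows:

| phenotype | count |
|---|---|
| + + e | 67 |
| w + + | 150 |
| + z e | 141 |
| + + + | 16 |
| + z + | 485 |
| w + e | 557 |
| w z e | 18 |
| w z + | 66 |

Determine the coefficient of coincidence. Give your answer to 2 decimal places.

The two most frequent reciprocal classes, w + e and + z +, are the parental types, so the F1 was w + e / + z +.
The two rarest classes, w z e and + + +, are the double crossovers. Comparing them with the parentals, only the z allele has switched, so z is the middle locus and the order is w – z – e.
w–z: (133 + 34)/1500 = 0.1113; z–e: (291 + 34)/1500 = 0.2167.
Expected DCO frequency = 0.1113 × 0.2167 ≈ 0.02412; observed = 34/1500 ≈ 0.02267.
Coefficient of coincidence = 0.02267/0.02412 ≈ 0.94.

0.94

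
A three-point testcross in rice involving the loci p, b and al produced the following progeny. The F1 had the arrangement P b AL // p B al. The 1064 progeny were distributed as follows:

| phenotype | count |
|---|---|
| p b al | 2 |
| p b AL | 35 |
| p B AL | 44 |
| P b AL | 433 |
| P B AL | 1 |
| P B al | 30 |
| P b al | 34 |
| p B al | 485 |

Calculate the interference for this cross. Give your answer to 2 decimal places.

0.42

The two rarest classes, P B AL and p b al, are the double crossovers. Comparing them with the parentals, only the b allele has switched, so b is the middle locus and the order is al – b – p.
al–b: (78 + 3)/1064 = 0.0761; b–p: (65 + 3)/1064 = 0.0639.
Expected DCO frequency = 0.0761 × 0.0639 ≈ 0.00486; observed = 3/1064 ≈ 0.00282.
Coefficient of coincidence = 0.00282/0.00486 ≈ 0.58; interference = 1 − 0.58 = 0.42.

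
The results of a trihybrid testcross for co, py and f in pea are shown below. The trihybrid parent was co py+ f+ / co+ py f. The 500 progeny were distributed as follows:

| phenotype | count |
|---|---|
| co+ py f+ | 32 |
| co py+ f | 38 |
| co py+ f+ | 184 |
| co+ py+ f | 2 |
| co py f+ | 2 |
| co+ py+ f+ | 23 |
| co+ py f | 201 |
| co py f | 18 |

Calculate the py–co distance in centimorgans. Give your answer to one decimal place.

9.0 centimorgans

The two rarest classes, co py f+ and co+ py+ f, are the double crossovers. Comparing them with the parentals, only the py allele has switched, so py is the middle locus and the order is f – py – co.
Crossovers in the py–co interval produce the single-crossover classes co+ py+ f+ and co py f (23 + 18 = 41) plus the double crossovers (4).
RF(py–co) = (41 + 4) / 500 = 45/500 = 0.0900 → 9.0 centimorgans.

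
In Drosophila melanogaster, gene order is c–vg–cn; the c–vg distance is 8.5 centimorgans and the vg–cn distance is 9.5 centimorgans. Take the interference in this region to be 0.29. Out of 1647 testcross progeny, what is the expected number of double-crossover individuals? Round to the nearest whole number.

Map distances give recombination frequencies of 0.085 and 0.095 for the two intervals.
With interference 0.29 (so coincidence = 0.71), expected double-crossover frequency = 0.085 × 0.095 × 0.71 = 0.00573.
Expected number = 0.00573 × 1647 = 9.44 ≈ 9.

9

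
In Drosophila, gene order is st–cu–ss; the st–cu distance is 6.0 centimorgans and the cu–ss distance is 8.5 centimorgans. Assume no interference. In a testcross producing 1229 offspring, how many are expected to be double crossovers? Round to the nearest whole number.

6

Map distances give recombination frequencies of 0.060 and 0.085 for the two intervals.
With no interference, expected double-crossover frequency = 0.060 × 0.085 = 0.00510.
Expected number = 0.00510 × 1229 = 6.27 ≈ 6.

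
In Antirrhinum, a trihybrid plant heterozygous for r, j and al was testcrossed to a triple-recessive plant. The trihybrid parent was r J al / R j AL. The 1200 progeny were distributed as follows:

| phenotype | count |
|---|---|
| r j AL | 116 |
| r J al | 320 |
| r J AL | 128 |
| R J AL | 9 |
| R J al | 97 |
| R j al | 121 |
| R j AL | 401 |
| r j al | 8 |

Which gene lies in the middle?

The two rarest classes, r j al and R J AL, are the double crossovers. Comparing them with the parentals, only the j allele has switched, so j is the middle locus and the order is al – j – r.

j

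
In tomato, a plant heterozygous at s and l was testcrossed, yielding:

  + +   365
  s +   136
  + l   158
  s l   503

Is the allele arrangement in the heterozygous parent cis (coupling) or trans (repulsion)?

cis

The two most frequent classes are + + (365) and s l (503); these are the parental (non-recombinant) types.
So the F1 carried + + on one chromosome and s l on the other — the recessive alleles are on the same chromosome (cis / coupling).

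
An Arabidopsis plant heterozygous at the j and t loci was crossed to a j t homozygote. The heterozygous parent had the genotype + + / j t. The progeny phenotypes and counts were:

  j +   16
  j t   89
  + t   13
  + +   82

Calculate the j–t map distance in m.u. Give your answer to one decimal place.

The recombinant classes are + t and j +: 13 + 16 = 29.
Recombination frequency = 29/200 = 0.1450 ≈ 14.5%, i.e. 14.5 m.u.

14.5 m.u.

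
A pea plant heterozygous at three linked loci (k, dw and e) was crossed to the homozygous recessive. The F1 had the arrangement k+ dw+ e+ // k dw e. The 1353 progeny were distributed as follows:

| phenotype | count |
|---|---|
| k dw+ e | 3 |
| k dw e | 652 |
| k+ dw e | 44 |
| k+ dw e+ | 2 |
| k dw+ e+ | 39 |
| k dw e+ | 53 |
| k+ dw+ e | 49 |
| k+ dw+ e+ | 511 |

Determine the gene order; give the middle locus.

The two rarest classes, k+ dw e+ and k dw+ e, are the double crossovers. Comparing them with the parentals, only the dw allele has switched, so dw is the middle locus and the order is k – dw – e.

dw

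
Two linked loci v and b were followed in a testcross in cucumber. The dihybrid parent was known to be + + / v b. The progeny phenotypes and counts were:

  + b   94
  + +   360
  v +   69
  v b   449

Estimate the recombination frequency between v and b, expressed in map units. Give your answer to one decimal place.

The recombinant classes are + b and v +: 94 + 69 = 163.
Recombination frequency = 163/972 = 0.1677 ≈ 16.8%, i.e. 16.8 map units.

16.8 map units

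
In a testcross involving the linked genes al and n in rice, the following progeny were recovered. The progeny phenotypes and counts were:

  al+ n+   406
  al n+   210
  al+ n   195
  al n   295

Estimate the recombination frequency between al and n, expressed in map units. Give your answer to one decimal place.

36.6 map units

The two most frequent classes, al+ n+ (406) and al n (295), are the parental types, so the F1 was al+ n+ / al n.
The recombinant classes are al+ n and al n+: 195 + 210 = 405.
Recombination frequency = 405/1106 = 0.3662 ≈ 36.6%, i.e. 36.6 map units.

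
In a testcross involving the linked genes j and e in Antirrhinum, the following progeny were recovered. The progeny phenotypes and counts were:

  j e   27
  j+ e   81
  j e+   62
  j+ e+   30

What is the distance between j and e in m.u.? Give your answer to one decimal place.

The two most frequent classes, j+ e (81) and j e+ (62), are the parental types, so the F1 was j+ e / j e+.
The recombinant classes are j+ e+ and j e: 30 + 27 = 57.
Recombination frequency = 57/200 = 0.2850 ≈ 28.5%, i.e. 28.5 m.u.

28.5 m.u.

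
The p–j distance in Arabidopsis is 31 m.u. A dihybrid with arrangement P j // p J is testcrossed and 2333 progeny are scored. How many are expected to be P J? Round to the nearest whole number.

A map distance of 31 m.u. corresponds to a recombination frequency of 0.310.
The F1 is P j / p J, so P J is a recombinant gamete class with expected frequency r/2 = 0.310/2 = 0.1550.
Expected number = 0.1550 × 2333 = 361.62 ≈ 362.

362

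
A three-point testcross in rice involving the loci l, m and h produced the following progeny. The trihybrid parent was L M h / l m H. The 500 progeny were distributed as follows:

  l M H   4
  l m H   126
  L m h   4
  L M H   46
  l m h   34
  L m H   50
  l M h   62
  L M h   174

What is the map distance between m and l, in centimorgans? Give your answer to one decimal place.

24.0 centimorgans

The two rarest classes, L m h and l M H, are the double crossovers. Comparing them with the parentals, only the m allele has switched, so m is the middle locus and the order is h – m – l.
Crossovers in the m–l interval produce the single-crossover classes l M h and L m H (62 + 50 = 112) plus the double crossovers (8).
RF(m–l) = (112 + 8) / 500 = 120/500 = 0.2400 → 24.0 centimorgans.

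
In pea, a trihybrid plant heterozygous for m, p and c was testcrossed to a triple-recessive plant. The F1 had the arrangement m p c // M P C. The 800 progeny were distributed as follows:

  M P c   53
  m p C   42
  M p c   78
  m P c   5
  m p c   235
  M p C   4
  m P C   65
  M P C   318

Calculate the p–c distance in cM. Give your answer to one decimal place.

The two rarest classes, m P c and M p C, are the double crossovers. Comparing them with the parentals, only the p allele has switched, so p is the middle locus and the order is m – p – c.
Crossovers in the p–c interval produce the single-crossover classes m p C and M P c (42 + 53 = 95) plus the double crossovers (9).
RF(p–c) = (95 + 9) / 800 = 104/800 = 0.1300 → 13.0 cM.

13.0 cM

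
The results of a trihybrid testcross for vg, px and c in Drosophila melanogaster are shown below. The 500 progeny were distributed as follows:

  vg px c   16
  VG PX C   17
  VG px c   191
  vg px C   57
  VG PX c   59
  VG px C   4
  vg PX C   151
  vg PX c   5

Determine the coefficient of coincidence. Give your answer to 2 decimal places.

The two most frequent reciprocal classes, vg PX C and VG px c, are the parental types, so the F1 was vg PX C / VG px c.
The two rarest classes, vg PX c and VG px C, are the double crossovers. Comparing them with the parentals, only the c allele has switched, so c is the middle locus and the order is px – c – vg.
px–c: (116 + 9)/500 = 0.2500; c–vg: (33 + 9)/500 = 0.0840.
Expected DCO frequency = 0.2500 × 0.0840 ≈ 0.02100; observed = 9/500 ≈ 0.01800.
Coefficient of coincidence = 0.01800/0.02100 ≈ 0.86.

0.86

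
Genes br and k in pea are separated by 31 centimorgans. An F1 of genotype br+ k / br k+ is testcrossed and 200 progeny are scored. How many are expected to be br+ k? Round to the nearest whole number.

69

A map distance of 31 centimorgans corresponds to a recombination frequency of 0.310.
The F1 is br+ k / br k+, so br+ k is a parental gamete class with expected frequency (1 − r)/2 = 0.690/2 = 0.3450.
Expected number = 0.3450 × 200 = 69.00 ≈ 69.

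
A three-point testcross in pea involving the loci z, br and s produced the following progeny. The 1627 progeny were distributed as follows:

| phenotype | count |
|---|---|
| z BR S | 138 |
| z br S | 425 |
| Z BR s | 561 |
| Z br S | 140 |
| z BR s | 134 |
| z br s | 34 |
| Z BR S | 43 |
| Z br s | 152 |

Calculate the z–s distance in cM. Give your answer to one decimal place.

The two most frequent reciprocal classes, z br S and Z BR s, are the parental types, so the F1 was z br S / Z BR s.
The two rarest classes, z br s and Z BR S, are the double crossovers. Comparing them with the parentals, only the s allele has switched, so s is the middle locus and the order is br – s – z.
Crossovers in the s–z interval produce the single-crossover classes Z br S and z BR s (140 + 134 = 274) plus the double crossovers (77).
RF(s–z) = (274 + 77) / 1627 = 351/1627 = 0.2157 → 21.6 cM.

21.6 cM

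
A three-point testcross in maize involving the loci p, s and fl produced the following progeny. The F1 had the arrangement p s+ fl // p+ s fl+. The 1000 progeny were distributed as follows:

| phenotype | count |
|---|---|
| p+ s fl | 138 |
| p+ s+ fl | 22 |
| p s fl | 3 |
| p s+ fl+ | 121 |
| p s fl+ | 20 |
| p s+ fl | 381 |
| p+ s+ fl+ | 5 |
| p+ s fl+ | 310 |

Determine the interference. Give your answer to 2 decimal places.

The two rarest classes, p s fl and p+ s+ fl+, are the double crossovers. Comparing them with the parentals, only the s allele has switched, so s is the middle locus and the order is fl – s – p.
fl–s: (259 + 8)/1000 = 0.2670; s–p: (42 + 8)/1000 = 0.0500.
Expected DCO frequency = 0.2670 × 0.0500 ≈ 0.01335; observed = 8/1000 ≈ 0.00800.
Coefficient of coincidence = 0.00800/0.01335 ≈ 0.60; interference = 1 − 0.60 = 0.40.

0.40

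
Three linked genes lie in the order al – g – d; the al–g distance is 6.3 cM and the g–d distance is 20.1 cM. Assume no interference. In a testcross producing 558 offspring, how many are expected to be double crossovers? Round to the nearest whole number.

Map distances give recombination frequencies of 0.063 and 0.201 for the two intervals.
With no interference, expected double-crossover frequency = 0.063 × 0.201 = 0.01266.
Expected number = 0.01266 × 558 = 7.07 ≈ 7.

7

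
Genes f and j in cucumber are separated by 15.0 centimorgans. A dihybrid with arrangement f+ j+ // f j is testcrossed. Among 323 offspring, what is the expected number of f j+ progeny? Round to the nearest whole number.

24

A map distance of 15.0 centimorgans corresponds to a recombination frequency of 0.150.
The F1 is f+ j+ / f j, so f j+ is a recombinant gamete class with expected frequency r/2 = 0.150/2 = 0.0750.
Expected number = 0.0750 × 323 = 24.22 ≈ 24.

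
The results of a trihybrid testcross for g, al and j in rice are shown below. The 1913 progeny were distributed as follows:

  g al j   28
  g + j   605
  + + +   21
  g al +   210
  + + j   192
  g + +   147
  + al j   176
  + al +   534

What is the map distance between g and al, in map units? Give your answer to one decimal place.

The two most frequent reciprocal classes, + al + and g + j, are the parental types, so the F1 was + al + / g + j.
The two rarest classes, + + + and g al j, are the double crossovers. Comparing them with the parentals, only the al allele has switched, so al is the middle locus and the order is j – al – g.
Crossovers in the al–g interval produce the single-crossover classes g al + and + + j (210 + 192 = 402) plus the double crossovers (49).
RF(al–g) = (402 + 49) / 1913 = 451/1913 = 0.2358 → 23.6 map units.

23.6 map units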